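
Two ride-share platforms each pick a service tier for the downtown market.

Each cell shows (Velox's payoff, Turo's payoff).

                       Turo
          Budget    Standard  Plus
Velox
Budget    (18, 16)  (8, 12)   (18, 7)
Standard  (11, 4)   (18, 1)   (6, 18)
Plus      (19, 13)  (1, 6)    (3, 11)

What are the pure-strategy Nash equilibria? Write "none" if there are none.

The unique pure-strategy Nash equilibrium is (Plus, Budget).

Velox against Budget: payoffs 18, 11, 19 → best response Plus.
Velox against Standard: payoffs 8, 18, 1 → best response Standard.
Velox against Plus: payoffs 18, 6, 3 → best response Budget.
Turo against Budget: payoffs 16, 12, 7 → best response Budget.
Turo against Standard: payoffs 4, 1, 18 → best response Plus.
Turo against Plus: payoffs 13, 6, 11 → best response Budget.
Mutual best responses: (Plus, Budget).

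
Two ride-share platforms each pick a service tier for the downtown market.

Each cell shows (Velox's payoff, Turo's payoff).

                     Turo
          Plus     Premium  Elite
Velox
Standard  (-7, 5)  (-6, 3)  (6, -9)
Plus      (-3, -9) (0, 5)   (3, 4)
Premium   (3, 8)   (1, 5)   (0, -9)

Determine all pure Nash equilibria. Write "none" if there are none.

The unique pure-strategy Nash equilibrium is (Premium, Plus).

For each strategy profile, look for a profitable unilateral deviation.
(Standard, Plus): Velox can switch to Plus (-7 → -3). Not NE.
(Standard, Premium): Velox can switch to Plus (-6 → 0). Not NE.
(Standard, Elite): Turo can switch to Plus (-9 → 5). Not NE.
(Plus, Plus): Velox can switch to Premium (-3 → 3). Not NE.
(Plus, Premium): Velox can switch to Premium (0 → 1). Not NE.
(Plus, Elite): Velox can switch to Standard (3 → 6). Not NE.
(Premium, Plus): Velox gets 3, best alternative -3; Turo gets 8, best alternative 5. No profitable deviation — NE.
(Premium, Premium): Turo can switch to Plus (5 → 8). Not NE.
(Premium, Elite): Velox can switch to Standard (0 → 6). Not NE.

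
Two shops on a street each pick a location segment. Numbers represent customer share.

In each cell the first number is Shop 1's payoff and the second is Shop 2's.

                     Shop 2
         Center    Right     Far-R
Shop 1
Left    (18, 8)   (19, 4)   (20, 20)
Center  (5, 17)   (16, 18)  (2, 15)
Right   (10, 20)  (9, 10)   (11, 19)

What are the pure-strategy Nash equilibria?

Shop 1 against Center: payoffs 18, 5, 10 → best response Left.
Shop 1 against Right: payoffs 19, 16, 9 → best response Left.
Shop 1 against Far-R: payoffs 20, 2, 11 → best response Left.
Shop 2 against Left: payoffs 8, 4, 20 → best response Far-R.
Shop 2 against Center: payoffs 17, 18, 15 → best response Right.
Shop 2 against Right: payoffs 20, 10, 19 → best response Center.
Mutual best responses: (Left, Far-R).

The unique pure-strategy Nash equilibrium is (Left, Far-R).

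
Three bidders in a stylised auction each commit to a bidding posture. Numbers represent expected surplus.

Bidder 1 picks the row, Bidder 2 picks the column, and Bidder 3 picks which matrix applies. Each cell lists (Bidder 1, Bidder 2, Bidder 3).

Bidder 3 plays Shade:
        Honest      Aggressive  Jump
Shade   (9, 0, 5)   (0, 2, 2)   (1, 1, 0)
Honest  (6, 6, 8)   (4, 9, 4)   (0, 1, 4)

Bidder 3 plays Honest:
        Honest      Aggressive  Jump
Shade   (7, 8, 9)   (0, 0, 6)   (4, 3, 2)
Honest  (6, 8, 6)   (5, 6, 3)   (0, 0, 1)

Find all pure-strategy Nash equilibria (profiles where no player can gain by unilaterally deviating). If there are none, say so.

(Shade, Honest, Honest), (Honest, Aggressive, Shade)

For each strategy profile, look for a profitable unilateral deviation.
(Shade, Honest, Shade): Bidder 2 can switch to Aggressive (0 → 2). Not NE.
(Shade, Honest, Honest): Bidder 1 gets 7, best alternative 6; Bidder 2 gets 8, best alternative 3; Bidder 3 gets 9, best alternative 5. No profitable deviation — NE.
(Shade, Aggressive, Shade): Bidder 1 can switch to Honest (0 → 4). Not NE.
(Shade, Aggressive, Honest): Bidder 1 can switch to Honest (0 → 5). Not NE.
(Shade, Jump, Shade): Bidder 2 can switch to Aggressive (1 → 2). Not NE.
(Shade, Jump, Honest): Bidder 2 can switch to Honest (3 → 8). Not NE.
(Honest, Honest, Shade): Bidder 1 can switch to Shade (6 → 9). Not NE.
(Honest, Honest, Honest): Bidder 1 can switch to Shade (6 → 7). Not NE.
(Honest, Aggressive, Shade): Bidder 1 gets 4, best alternative 0; Bidder 2 gets 9, best alternative 6; Bidder 3 gets 4, best alternative 3. No profitable deviation — NE.
(Honest, Aggressive, Honest): Bidder 2 can switch to Honest (6 → 8). Not NE.
(The remaining 2 profiles each have a profitable deviation by the same check.)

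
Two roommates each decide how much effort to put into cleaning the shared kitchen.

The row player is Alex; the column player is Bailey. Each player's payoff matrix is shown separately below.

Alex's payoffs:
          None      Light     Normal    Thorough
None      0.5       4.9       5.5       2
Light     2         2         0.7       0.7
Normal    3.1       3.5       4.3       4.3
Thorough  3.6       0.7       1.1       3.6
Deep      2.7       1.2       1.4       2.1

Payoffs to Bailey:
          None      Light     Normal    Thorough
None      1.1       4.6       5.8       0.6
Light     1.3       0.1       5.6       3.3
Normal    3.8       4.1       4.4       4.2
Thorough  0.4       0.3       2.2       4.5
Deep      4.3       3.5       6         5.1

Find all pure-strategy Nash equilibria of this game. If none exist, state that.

Alex against None: payoffs 0.5, 2, 3.1, 3.6, 2.7 → best response Thorough.
Alex against Light: payoffs 4.9, 2, 3.5, 0.7, 1.2 → best response None.
Alex against Normal: payoffs 5.5, 0.7, 4.3, 1.1, 1.4 → best response None.
Alex against Thorough: payoffs 2, 0.7, 4.3, 3.6, 2.1 → best response Normal.
Bailey against None: payoffs 1.1, 4.6, 5.8, 0.6 → best response Normal.
Bailey against Light: payoffs 1.3, 0.1, 5.6, 3.3 → best response Normal.
Bailey against Normal: payoffs 3.8, 4.1, 4.4, 4.2 → best response Normal.
Bailey against Thorough: payoffs 0.4, 0.3, 2.2, 4.5 → best response Thorough.
Bailey against Deep: payoffs 4.3, 3.5, 6, 5.1 → best response Normal.
Mutual best responses: (None, Normal).

The unique pure-strategy Nash equilibrium is (None, Normal).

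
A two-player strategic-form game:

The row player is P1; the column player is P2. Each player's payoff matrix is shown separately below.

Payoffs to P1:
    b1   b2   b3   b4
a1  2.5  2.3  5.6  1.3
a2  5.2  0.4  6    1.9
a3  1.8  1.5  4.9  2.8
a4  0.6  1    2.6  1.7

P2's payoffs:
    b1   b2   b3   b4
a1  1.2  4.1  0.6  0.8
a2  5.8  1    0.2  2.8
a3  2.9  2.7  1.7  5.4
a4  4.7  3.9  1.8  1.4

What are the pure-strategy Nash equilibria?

(a1, b2); (a2, b1); (a3, b4)

For each strategy profile, look for a profitable unilateral deviation.
(a1, b1): P1 can switch to a2 (2.5 → 5.2). Not NE.
(a1, b2): P1 gets 2.3, best alternative 1.5; P2 gets 4.1, best alternative 1.2. No profitable deviation — NE.
(a1, b3): P1 can switch to a2 (5.6 → 6). Not NE.
(a1, b4): P1 can switch to a2 (1.3 → 1.9). Not NE.
(a2, b1): P1 gets 5.2, best alternative 2.5; P2 gets 5.8, best alternative 2.8. No profitable deviation — NE.
(a2, b2): P1 can switch to a1 (0.4 → 2.3). Not NE.
(a2, b3): P2 can switch to b1 (0.2 → 5.8). Not NE.
(a2, b4): P1 can switch to a3 (1.9 → 2.8). Not NE.
(a3, b1): P1 can switch to a1 (1.8 → 2.5). Not NE.
(a3, b2): P1 can switch to a1 (1.5 → 2.3). Not NE.
(a3, b3): P1 can switch to a1 (4.9 → 5.6). Not NE.
(a3, b4): P1 gets 2.8, best alternative 1.9; P2 gets 5.4, best alternative 2.9. No profitable deviation — NE.
(a4, b1): P1 can switch to a1 (0.6 → 2.5). Not NE.
(a4, b2): P1 can switch to a1 (1 → 2.3). Not NE.
(a4, b3): P1 can switch to a1 (2.6 → 5.6). Not NE.
(The remaining 1 profile has a profitable deviation by the same check.)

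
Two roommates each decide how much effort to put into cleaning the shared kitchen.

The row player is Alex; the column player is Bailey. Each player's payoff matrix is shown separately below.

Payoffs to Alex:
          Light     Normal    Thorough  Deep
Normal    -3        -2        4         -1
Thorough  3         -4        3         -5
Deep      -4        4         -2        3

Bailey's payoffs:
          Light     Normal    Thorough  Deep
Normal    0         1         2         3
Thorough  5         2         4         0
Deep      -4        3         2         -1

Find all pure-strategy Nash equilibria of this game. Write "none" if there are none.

For each player, find the best response to each opponent profile; mutual best responses are the pure NE.
Alex against Light: payoffs -3, 3, -4 → best response Thorough.
Alex against Normal: payoffs -2, -4, 4 → best response Deep.
Alex against Thorough: payoffs 4, 3, -2 → best response Normal.
Alex against Deep: payoffs -1, -5, 3 → best response Deep.
Bailey against Normal: payoffs 0, 1, 2, 3 → best response Deep.
Bailey against Thorough: payoffs 5, 2, 4, 0 → best response Light.
Bailey against Deep: payoffs -4, 3, 2, -1 → best response Normal.
Mutual best responses: (Thorough, Light); (Deep, Normal).

The pure Nash equilibria are (Thorough, Light), (Deep, Normal).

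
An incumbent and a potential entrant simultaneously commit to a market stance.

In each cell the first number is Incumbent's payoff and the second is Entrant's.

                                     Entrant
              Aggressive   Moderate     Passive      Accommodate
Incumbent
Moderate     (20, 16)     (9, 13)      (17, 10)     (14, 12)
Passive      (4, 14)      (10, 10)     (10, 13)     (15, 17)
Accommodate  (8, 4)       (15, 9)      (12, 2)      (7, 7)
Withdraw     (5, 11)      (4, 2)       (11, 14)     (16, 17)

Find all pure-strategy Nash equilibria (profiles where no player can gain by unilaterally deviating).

Incumbent against Aggressive: payoffs 20, 4, 8, 5 → best response Moderate.
Incumbent against Moderate: payoffs 9, 10, 15, 4 → best response Accommodate.
Incumbent against Passive: payoffs 17, 10, 12, 11 → best response Moderate.
Incumbent against Accommodate: payoffs 14, 15, 7, 16 → best response Withdraw.
Entrant against Moderate: payoffs 16, 13, 10, 12 → best response Aggressive.
Entrant against Passive: payoffs 14, 10, 13, 17 → best response Accommodate.
Entrant against Accommodate: payoffs 4, 9, 2, 7 → best response Moderate.
Entrant against Withdraw: payoffs 11, 2, 14, 17 → best response Accommodate.
Mutual best responses: (Moderate, Aggressive); (Accommodate, Moderate); (Withdraw, Accommodate).

Pure-strategy Nash equilibria: (Moderate, Aggressive) and (Accommodate, Moderate) and (Withdraw, Accommodate)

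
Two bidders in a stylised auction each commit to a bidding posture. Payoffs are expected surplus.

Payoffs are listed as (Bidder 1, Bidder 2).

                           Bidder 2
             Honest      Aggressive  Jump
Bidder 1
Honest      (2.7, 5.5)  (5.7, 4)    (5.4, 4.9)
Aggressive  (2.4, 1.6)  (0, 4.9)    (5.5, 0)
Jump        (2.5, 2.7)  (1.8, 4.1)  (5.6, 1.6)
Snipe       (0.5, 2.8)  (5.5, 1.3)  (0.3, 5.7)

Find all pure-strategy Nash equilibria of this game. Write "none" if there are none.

Mark each player's best response to every combination of opponents' strategies; a profile where every player is best-responding is a pure Nash equilibrium.
Bidder 1 against Honest: payoffs 2.7, 2.4, 2.5, 0.5 → best response Honest.
Bidder 1 against Aggressive: payoffs 5.7, 0, 1.8, 5.5 → best response Honest.
Bidder 1 against Jump: payoffs 5.4, 5.5, 5.6, 0.3 → best response Jump.
Bidder 2 against Honest: payoffs 5.5, 4, 4.9 → best response Honest.
Bidder 2 against Aggressive: payoffs 1.6, 4.9, 0 → best response Aggressive.
Bidder 2 against Jump: payoffs 2.7, 4.1, 1.6 → best response Aggressive.
Bidder 2 against Snipe: payoffs 2.8, 1.3, 5.7 → best response Jump.
Mutual best responses: (Honest, Honest).

Pure NE: (Honest, Honest)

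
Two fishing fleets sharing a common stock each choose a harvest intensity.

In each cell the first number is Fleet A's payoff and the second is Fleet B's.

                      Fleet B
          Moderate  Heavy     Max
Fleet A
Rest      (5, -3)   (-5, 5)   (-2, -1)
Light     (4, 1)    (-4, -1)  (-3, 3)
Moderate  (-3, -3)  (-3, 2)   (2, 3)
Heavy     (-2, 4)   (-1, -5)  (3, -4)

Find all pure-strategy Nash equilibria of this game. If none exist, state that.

none

For each player, find the best response to each opponent profile; mutual best responses are the pure NE.
Fleet A against Moderate: payoffs 5, 4, -3, -2 → best response Rest.
Fleet A against Heavy: payoffs -5, -4, -3, -1 → best response Heavy.
Fleet A against Max: payoffs -2, -3, 2, 3 → best response Heavy.
Fleet B against Rest: payoffs -3, 5, -1 → best response Heavy.
Fleet B against Light: payoffs 1, -1, 3 → best response Max.
Fleet B against Moderate: payoffs -3, 2, 3 → best response Max.
Fleet B against Heavy: payoffs 4, -5, -4 → best response Moderate.
No profile is a mutual best response for all players.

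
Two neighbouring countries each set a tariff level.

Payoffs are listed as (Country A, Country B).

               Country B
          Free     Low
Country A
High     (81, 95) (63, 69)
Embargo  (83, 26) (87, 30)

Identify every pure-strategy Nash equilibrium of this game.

Pure NE: (Embargo, Low)

Country A against Free: payoffs 81, 83 → best response Embargo.
Country A against Low: payoffs 63, 87 → best response Embargo.
Country B against High: payoffs 95, 69 → best response Free.
Country B against Embargo: payoffs 26, 30 → best response Low.
Mutual best responses: (Embargo, Low).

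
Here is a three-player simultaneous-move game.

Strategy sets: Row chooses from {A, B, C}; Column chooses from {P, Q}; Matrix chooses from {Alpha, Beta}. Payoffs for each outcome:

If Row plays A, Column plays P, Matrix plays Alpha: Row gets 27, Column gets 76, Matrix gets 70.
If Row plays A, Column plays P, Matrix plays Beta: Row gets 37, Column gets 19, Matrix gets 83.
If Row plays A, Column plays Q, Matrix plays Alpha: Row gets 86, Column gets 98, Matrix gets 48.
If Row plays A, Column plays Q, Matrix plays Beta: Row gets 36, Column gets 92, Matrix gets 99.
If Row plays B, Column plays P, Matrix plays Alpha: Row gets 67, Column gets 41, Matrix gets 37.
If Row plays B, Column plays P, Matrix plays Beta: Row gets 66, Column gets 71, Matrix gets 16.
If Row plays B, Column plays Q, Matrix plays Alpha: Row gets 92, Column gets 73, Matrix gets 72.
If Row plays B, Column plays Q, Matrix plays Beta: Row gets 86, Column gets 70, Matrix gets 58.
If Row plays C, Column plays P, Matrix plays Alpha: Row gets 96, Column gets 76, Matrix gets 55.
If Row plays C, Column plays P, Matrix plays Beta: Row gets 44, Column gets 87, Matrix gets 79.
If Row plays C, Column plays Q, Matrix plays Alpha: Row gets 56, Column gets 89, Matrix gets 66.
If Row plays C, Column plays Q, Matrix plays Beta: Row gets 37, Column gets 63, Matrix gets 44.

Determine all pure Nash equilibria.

(B, Q, Alpha)

Row against (P, Alpha): payoffs 27, 67, 96 → best response C.
Row against (P, Beta): payoffs 37, 66, 44 → best response B.
Row against (Q, Alpha): payoffs 86, 92, 56 → best response B.
Row against (Q, Beta): payoffs 36, 86, 37 → best response B.
Column against (A, Alpha): payoffs 76, 98 → best response Q.
Column against (A, Beta): payoffs 19, 92 → best response Q.
Column against (B, Alpha): payoffs 41, 73 → best response Q.
Column against (B, Beta): payoffs 71, 70 → best response P.
Column against (C, Alpha): payoffs 76, 89 → best response Q.
Column against (C, Beta): payoffs 87, 63 → best response P.
Matrix against (A, P): payoffs 70, 83 → best response Beta.
Matrix against (A, Q): payoffs 48, 99 → best response Beta.
Matrix against (B, P): payoffs 37, 16 → best response Alpha.
Matrix against (B, Q): payoffs 72, 58 → best response Alpha.
Matrix against (C, P): payoffs 55, 79 → best response Beta.
Matrix against (C, Q): payoffs 66, 44 → best response Alpha.
Mutual best responses: (B, Q, Alpha).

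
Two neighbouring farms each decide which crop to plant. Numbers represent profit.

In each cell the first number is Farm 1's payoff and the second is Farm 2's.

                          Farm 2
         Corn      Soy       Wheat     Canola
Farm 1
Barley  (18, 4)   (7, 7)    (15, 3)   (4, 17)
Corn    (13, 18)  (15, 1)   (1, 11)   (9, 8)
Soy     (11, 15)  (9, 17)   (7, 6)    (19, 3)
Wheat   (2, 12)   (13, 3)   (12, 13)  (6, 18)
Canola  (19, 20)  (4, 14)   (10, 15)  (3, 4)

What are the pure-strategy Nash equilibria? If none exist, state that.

The unique pure-strategy Nash equilibrium is (Canola, Corn).

(Barley, Corn): Farm 1 can switch to Canola (18 → 19). Not NE.
(Barley, Soy): Farm 1 can switch to Corn (7 → 15). Not NE.
(Barley, Wheat): Farm 2 can switch to Corn (3 → 4). Not NE.
(Barley, Canola): Farm 1 can switch to Corn (4 → 9). Not NE.
(Corn, Corn): Farm 1 can switch to Barley (13 → 18). Not NE.
(Corn, Soy): Farm 2 can switch to Corn (1 → 18). Not NE.
(Corn, Wheat): Farm 1 can switch to Barley (1 → 15). Not NE.
(Corn, Canola): Farm 1 can switch to Soy (9 → 19). Not NE.
(Soy, Corn): Farm 1 can switch to Barley (11 → 18). Not NE.
(Soy, Soy): Farm 1 can switch to Corn (9 → 15). Not NE.
(Soy, Wheat): Farm 1 can switch to Barley (7 → 15). Not NE.
(Soy, Canola): Farm 2 can switch to Corn (3 → 15). Not NE.
(Canola, Corn): Farm 1 gets 19, best alternative 18; Farm 2 gets 20, best alternative 15. No profitable deviation — NE.
(The remaining 7 profiles each have a profitable deviation by the same check.)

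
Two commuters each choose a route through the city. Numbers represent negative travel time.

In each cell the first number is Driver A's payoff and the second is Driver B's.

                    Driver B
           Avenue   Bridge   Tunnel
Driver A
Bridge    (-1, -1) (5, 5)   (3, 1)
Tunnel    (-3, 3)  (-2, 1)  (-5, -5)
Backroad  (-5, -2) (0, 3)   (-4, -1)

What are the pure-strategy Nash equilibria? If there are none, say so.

The unique pure-strategy Nash equilibrium is (Bridge, Bridge).

For each strategy profile, look for a profitable unilateral deviation.
(Bridge, Avenue): Driver B can switch to Bridge (-1 → 5). Not NE.
(Bridge, Bridge): Driver A gets 5, best alternative 0; Driver B gets 5, best alternative 1. No profitable deviation — NE.
(Bridge, Tunnel): Driver B can switch to Bridge (1 → 5). Not NE.
(Tunnel, Avenue): Driver A can switch to Bridge (-3 → -1). Not NE.
(Tunnel, Bridge): Driver A can switch to Bridge (-2 → 5). Not NE.
(Tunnel, Tunnel): Driver A can switch to Bridge (-5 → 3). Not NE.
(Backroad, Avenue): Driver A can switch to Bridge (-5 → -1). Not NE.
(Backroad, Bridge): Driver A can switch to Bridge (0 → 5). Not NE.
(Backroad, Tunnel): Driver A can switch to Bridge (-4 → 3). Not NE.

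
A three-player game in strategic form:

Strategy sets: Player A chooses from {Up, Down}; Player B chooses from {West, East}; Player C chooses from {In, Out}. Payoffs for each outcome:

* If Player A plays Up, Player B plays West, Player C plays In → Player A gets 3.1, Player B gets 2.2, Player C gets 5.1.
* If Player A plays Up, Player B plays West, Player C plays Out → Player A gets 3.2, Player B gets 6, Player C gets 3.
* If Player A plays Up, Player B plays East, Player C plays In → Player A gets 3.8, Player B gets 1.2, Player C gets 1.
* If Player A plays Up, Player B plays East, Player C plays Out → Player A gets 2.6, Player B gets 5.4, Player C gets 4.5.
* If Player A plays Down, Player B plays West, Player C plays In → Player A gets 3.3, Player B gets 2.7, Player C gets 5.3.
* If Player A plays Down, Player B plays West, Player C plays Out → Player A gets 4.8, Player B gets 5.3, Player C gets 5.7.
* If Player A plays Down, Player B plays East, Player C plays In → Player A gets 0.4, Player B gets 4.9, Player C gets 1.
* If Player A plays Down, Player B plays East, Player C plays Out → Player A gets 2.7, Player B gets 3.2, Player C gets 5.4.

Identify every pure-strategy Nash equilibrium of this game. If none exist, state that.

Player A against (West, In): payoffs 3.1, 3.3 → best response Down.
Player A against (West, Out): payoffs 3.2, 4.8 → best response Down.
Player A against (East, In): payoffs 3.8, 0.4 → best response Up.
Player A against (East, Out): payoffs 2.6, 2.7 → best response Down.
Player B against (Up, In): payoffs 2.2, 1.2 → best response West.
Player B against (Up, Out): payoffs 6, 5.4 → best response West.
Player B against (Down, In): payoffs 2.7, 4.9 → best response East.
Player B against (Down, Out): payoffs 5.3, 3.2 → best response West.
Player C against (Up, West): payoffs 5.1, 3 → best response In.
Player C against (Up, East): payoffs 1, 4.5 → best response Out.
Player C against (Down, West): payoffs 5.3, 5.7 → best response Out.
Player C against (Down, East): payoffs 1, 5.4 → best response Out.
Mutual best responses: (Down, West, Out).

(Down, West, Out)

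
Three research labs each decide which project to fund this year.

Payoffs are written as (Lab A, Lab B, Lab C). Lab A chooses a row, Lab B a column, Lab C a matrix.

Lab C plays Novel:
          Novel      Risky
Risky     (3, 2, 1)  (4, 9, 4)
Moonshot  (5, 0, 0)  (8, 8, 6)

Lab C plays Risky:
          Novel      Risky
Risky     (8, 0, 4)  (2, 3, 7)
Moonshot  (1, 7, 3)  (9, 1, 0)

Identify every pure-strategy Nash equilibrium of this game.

The unique pure-strategy Nash equilibrium is (Moonshot, Risky, Novel).

(Risky, Novel, Novel): Lab A can switch to Moonshot (3 → 5). Not NE.
(Risky, Novel, Risky): Lab B can switch to Risky (0 → 3). Not NE.
(Risky, Risky, Novel): Lab A can switch to Moonshot (4 → 8). Not NE.
(Risky, Risky, Risky): Lab A can switch to Moonshot (2 → 9). Not NE.
(Moonshot, Novel, Novel): Lab B can switch to Risky (0 → 8). Not NE.
(Moonshot, Novel, Risky): Lab A can switch to Risky (1 → 8). Not NE.
(Moonshot, Risky, Novel): Lab A gets 8, best alternative 4; Lab B gets 8, best alternative 0; Lab C gets 6, best alternative 0. No profitable deviation — NE.
(The remaining 1 profile has a profitable deviation by the same check.)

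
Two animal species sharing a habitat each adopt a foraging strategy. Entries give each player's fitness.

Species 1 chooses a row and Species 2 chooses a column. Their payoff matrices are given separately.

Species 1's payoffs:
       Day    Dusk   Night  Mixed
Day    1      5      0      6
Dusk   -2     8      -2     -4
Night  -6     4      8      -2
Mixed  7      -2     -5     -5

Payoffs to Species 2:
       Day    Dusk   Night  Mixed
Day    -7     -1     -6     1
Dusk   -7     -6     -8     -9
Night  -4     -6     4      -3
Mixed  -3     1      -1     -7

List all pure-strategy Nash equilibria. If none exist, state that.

Check each profile: it is a Nash equilibrium iff no player can strictly gain by switching unilaterally.
(Day, Day): Species 1 can switch to Mixed (1 → 7). Not NE.
(Day, Dusk): Species 1 can switch to Dusk (5 → 8). Not NE.
(Day, Night): Species 1 can switch to Night (0 → 8). Not NE.
(Day, Mixed): Species 1 gets 6, best alternative -2; Species 2 gets 1, best alternative -1. No profitable deviation — NE.
(Dusk, Day): Species 1 can switch to Day (-2 → 1). Not NE.
(Dusk, Dusk): Species 1 gets 8, best alternative 5; Species 2 gets -6, best alternative -7. No profitable deviation — NE.
(Dusk, Night): Species 1 can switch to Day (-2 → 0). Not NE.
(Dusk, Mixed): Species 1 can switch to Day (-4 → 6). Not NE.
(Night, Day): Species 1 can switch to Day (-6 → 1). Not NE.
(Night, Dusk): Species 1 can switch to Day (4 → 5). Not NE.
(Night, Night): Species 1 gets 8, best alternative 0; Species 2 gets 4, best alternative -3. No profitable deviation — NE.
(Night, Mixed): Species 1 can switch to Day (-2 → 6). Not NE.
(Mixed, Day): Species 2 can switch to Dusk (-3 → 1). Not NE.
(Mixed, Dusk): Species 1 can switch to Day (-2 → 5). Not NE.
(Mixed, Night): Species 1 can switch to Day (-5 → 0). Not NE.
(The remaining 1 profile has a profitable deviation by the same check.)

Pure-strategy Nash equilibria: (Day, Mixed); (Dusk, Dusk); (Night, Night)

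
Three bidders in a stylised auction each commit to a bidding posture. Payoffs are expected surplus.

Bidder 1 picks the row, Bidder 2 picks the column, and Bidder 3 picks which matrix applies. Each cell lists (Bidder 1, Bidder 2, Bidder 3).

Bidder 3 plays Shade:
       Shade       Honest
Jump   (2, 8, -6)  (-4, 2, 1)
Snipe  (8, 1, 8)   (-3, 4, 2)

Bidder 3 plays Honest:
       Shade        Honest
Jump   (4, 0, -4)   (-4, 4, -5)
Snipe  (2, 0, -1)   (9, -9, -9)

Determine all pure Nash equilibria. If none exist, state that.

The unique pure-strategy Nash equilibrium is (Snipe, Honest, Shade).

Bidder 1 against (Shade, Shade): payoffs 2, 8 → best response Snipe.
Bidder 1 against (Shade, Honest): payoffs 4, 2 → best response Jump.
Bidder 1 against (Honest, Shade): payoffs -4, -3 → best response Snipe.
Bidder 1 against (Honest, Honest): payoffs -4, 9 → best response Snipe.
Bidder 2 against (Jump, Shade): payoffs 8, 2 → best response Shade.
Bidder 2 against (Jump, Honest): payoffs 0, 4 → best response Honest.
Bidder 2 against (Snipe, Shade): payoffs 1, 4 → best response Honest.
Bidder 2 against (Snipe, Honest): payoffs 0, -9 → best response Shade.
Bidder 3 against (Jump, Shade): payoffs -6, -4 → best response Honest.
Bidder 3 against (Jump, Honest): payoffs 1, -5 → best response Shade.
Bidder 3 against (Snipe, Shade): payoffs 8, -1 → best response Shade.
Bidder 3 against (Snipe, Honest): payoffs 2, -9 → best response Shade.
Mutual best responses: (Snipe, Honest, Shade).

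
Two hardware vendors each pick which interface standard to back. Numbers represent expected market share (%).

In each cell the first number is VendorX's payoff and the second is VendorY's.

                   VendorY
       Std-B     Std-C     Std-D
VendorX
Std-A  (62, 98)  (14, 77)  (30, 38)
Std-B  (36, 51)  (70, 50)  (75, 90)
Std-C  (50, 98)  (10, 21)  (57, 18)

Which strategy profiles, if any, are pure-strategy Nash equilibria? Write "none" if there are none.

(Std-A, Std-B): VendorX gets 62, best alternative 50; VendorY gets 98, best alternative 77. No profitable deviation — NE.
(Std-A, Std-C): VendorX can switch to Std-B (14 → 70). Not NE.
(Std-A, Std-D): VendorX can switch to Std-B (30 → 75). Not NE.
(Std-B, Std-B): VendorX can switch to Std-A (36 → 62). Not NE.
(Std-B, Std-C): VendorY can switch to Std-B (50 → 51). Not NE.
(Std-B, Std-D): VendorX gets 75, best alternative 57; VendorY gets 90, best alternative 51. No profitable deviation — NE.
(Std-C, Std-B): VendorX can switch to Std-A (50 → 62). Not NE.
(Std-C, Std-C): VendorX can switch to Std-A (10 → 14). Not NE.
(Std-C, Std-D): VendorX can switch to Std-B (57 → 75). Not NE.

(Std-A, Std-B) and (Std-B, Std-D)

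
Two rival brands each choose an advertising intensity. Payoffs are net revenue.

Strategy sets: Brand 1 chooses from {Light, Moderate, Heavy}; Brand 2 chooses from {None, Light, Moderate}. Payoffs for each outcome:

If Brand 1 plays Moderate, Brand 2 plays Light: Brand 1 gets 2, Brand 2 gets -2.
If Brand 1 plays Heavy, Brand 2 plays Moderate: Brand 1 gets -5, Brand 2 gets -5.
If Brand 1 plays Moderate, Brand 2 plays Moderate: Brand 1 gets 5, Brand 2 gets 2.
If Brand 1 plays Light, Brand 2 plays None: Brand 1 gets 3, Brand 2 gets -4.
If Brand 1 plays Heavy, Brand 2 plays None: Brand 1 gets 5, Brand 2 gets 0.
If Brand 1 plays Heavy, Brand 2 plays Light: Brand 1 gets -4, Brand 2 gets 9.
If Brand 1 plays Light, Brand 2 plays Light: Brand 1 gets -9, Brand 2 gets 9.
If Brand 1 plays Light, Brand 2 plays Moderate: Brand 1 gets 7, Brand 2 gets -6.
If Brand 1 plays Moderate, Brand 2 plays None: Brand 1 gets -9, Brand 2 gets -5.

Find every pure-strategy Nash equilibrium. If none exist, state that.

Brand 1 against None: payoffs 3, -9, 5 → best response Heavy.
Brand 1 against Light: payoffs -9, 2, -4 → best response Moderate.
Brand 1 against Moderate: payoffs 7, 5, -5 → best response Light.
Brand 2 against Light: payoffs -4, 9, -6 → best response Light.
Brand 2 against Moderate: payoffs -5, -2, 2 → best response Moderate.
Brand 2 against Heavy: payoffs 0, 9, -5 → best response Light.
No profile is a mutual best response for all players.

There is no pure-strategy Nash equilibrium.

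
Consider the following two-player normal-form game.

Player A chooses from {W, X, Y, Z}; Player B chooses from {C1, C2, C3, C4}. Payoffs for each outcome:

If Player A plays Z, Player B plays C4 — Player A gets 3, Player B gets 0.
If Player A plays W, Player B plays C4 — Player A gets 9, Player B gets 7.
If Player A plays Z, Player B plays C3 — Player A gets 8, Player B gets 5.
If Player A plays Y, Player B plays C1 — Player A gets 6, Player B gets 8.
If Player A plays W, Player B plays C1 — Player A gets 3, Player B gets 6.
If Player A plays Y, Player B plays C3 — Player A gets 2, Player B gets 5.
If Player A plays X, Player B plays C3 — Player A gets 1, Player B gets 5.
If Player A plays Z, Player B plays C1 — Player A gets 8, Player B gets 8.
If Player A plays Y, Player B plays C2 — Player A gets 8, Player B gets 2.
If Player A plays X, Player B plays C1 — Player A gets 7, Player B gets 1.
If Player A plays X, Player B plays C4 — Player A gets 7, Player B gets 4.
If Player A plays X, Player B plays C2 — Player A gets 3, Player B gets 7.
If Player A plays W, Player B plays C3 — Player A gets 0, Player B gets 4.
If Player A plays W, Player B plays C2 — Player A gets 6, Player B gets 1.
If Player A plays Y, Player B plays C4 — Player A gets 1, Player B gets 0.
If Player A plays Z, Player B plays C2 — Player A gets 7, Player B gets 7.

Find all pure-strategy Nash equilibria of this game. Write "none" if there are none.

Pure-strategy Nash equilibria: (W, C4); (Z, C1)

Check each profile: it is a Nash equilibrium iff no player can strictly gain by switching unilaterally.
(W, C1): Player A can switch to X (3 → 7). Not NE.
(W, C2): Player A can switch to Y (6 → 8). Not NE.
(W, C3): Player A can switch to X (0 → 1). Not NE.
(W, C4): Player A gets 9, best alternative 7; Player B gets 7, best alternative 6. No profitable deviation — NE.
(X, C1): Player A can switch to Z (7 → 8). Not NE.
(X, C2): Player A can switch to W (3 → 6). Not NE.
(X, C3): Player A can switch to Y (1 → 2). Not NE.
(X, C4): Player A can switch to W (7 → 9). Not NE.
(Y, C1): Player A can switch to X (6 → 7). Not NE.
(Y, C2): Player B can switch to C1 (2 → 8). Not NE.
(Y, C3): Player A can switch to Z (2 → 8). Not NE.
(Y, C4): Player A can switch to W (1 → 9). Not NE.
(Z, C1): Player A gets 8, best alternative 7; Player B gets 8, best alternative 7. No profitable deviation — NE.
(Z, C2): Player A can switch to Y (7 → 8). Not NE.
(The remaining 2 profiles each have a profitable deviation by the same check.)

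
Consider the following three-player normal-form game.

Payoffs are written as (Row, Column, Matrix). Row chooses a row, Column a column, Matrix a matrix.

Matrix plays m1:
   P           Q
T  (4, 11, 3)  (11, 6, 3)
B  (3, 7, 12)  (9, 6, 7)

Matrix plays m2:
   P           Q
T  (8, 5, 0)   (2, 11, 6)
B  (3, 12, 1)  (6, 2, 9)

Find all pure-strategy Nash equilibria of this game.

For each strategy profile, look for a profitable unilateral deviation.
(T, P, m1): Row gets 4, best alternative 3; Column gets 11, best alternative 6; Matrix gets 3, best alternative 0. No profitable deviation — NE.
(T, P, m2): Column can switch to Q (5 → 11). Not NE.
(T, Q, m1): Column can switch to P (6 → 11). Not NE.
(T, Q, m2): Row can switch to B (2 → 6). Not NE.
(B, P, m1): Row can switch to T (3 → 4). Not NE.
(B, P, m2): Row can switch to T (3 → 8). Not NE.
(B, Q, m1): Row can switch to T (9 → 11). Not NE.
(B, Q, m2): Column can switch to P (2 → 12). Not NE.

The unique pure-strategy Nash equilibrium is (T, P, m1).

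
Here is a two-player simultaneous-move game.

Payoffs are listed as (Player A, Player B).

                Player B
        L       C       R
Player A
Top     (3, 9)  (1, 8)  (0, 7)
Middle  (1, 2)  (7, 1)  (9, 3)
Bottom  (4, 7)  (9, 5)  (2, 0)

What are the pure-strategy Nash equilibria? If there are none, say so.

(Top, L): Player A can switch to Bottom (3 → 4). Not NE.
(Top, C): Player A can switch to Middle (1 → 7). Not NE.
(Top, R): Player A can switch to Middle (0 → 9). Not NE.
(Middle, L): Player A can switch to Top (1 → 3). Not NE.
(Middle, C): Player A can switch to Bottom (7 → 9). Not NE.
(Middle, R): Player A gets 9, best alternative 2; Player B gets 3, best alternative 2. No profitable deviation — NE.
(Bottom, L): Player A gets 4, best alternative 3; Player B gets 7, best alternative 5. No profitable deviation — NE.
(Bottom, C): Player B can switch to L (5 → 7). Not NE.
(The remaining 1 profile has a profitable deviation by the same check.)

(Middle, R) and (Bottom, L)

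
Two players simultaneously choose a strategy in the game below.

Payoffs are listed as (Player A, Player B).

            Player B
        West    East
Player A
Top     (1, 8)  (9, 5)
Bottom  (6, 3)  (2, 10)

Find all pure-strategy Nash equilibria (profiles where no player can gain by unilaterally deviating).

This game has no pure Nash equilibrium.

(Top, West): Player A can switch to Bottom (1 → 6). Not NE.
(Top, East): Player B can switch to West (5 → 8). Not NE.
(Bottom, West): Player B can switch to East (3 → 10). Not NE.
(Bottom, East): Player A can switch to Top (2 → 9). Not NE.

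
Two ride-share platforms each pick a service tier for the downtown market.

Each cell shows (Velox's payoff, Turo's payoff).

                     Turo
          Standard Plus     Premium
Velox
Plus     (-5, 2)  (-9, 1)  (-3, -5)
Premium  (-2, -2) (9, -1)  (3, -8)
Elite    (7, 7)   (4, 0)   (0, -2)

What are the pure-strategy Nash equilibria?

(Plus, Standard): Velox can switch to Premium (-5 → -2). Not NE.
(Plus, Plus): Velox can switch to Premium (-9 → 9). Not NE.
(Plus, Premium): Velox can switch to Premium (-3 → 3). Not NE.
(Premium, Standard): Velox can switch to Elite (-2 → 7). Not NE.
(Premium, Plus): Velox gets 9, best alternative 4; Turo gets -1, best alternative -2. No profitable deviation — NE.
(Premium, Premium): Turo can switch to Standard (-8 → -2). Not NE.
(Elite, Standard): Velox gets 7, best alternative -2; Turo gets 7, best alternative 0. No profitable deviation — NE.
(Elite, Plus): Velox can switch to Premium (4 → 9). Not NE.
(Elite, Premium): Velox can switch to Premium (0 → 3). Not NE.

The pure Nash equilibria are (Premium, Plus), (Elite, Standard).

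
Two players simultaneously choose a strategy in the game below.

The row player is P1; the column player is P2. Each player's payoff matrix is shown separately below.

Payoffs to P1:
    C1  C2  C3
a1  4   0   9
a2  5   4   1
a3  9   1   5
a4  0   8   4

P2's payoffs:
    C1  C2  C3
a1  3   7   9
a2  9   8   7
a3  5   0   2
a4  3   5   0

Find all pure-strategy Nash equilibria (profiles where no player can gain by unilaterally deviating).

P1 against C1: payoffs 4, 5, 9, 0 → best response a3.
P1 against C2: payoffs 0, 4, 1, 8 → best response a4.
P1 against C3: payoffs 9, 1, 5, 4 → best response a1.
P2 against a1: payoffs 3, 7, 9 → best response C3.
P2 against a2: payoffs 9, 8, 7 → best response C1.
P2 against a3: payoffs 5, 0, 2 → best response C1.
P2 against a4: payoffs 3, 5, 0 → best response C2.
Mutual best responses: (a1, C3); (a3, C1); (a4, C2).

The pure Nash equilibria are (a1, C3), (a3, C1), (a4, C2).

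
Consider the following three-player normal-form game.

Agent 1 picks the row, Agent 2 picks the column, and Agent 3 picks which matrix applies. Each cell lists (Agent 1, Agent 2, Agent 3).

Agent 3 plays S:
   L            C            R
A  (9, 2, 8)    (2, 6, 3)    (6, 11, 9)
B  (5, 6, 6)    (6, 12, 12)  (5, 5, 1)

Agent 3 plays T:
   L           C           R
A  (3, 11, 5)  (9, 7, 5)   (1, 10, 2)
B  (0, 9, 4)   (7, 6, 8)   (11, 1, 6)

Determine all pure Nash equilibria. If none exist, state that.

(A, L, S): Agent 2 can switch to C (2 → 6). Not NE.
(A, L, T): Agent 3 can switch to S (5 → 8). Not NE.
(A, C, S): Agent 1 can switch to B (2 → 6). Not NE.
(A, C, T): Agent 2 can switch to L (7 → 11). Not NE.
(A, R, S): Agent 1 gets 6, best alternative 5; Agent 2 gets 11, best alternative 6; Agent 3 gets 9, best alternative 2. No profitable deviation — NE.
(A, R, T): Agent 1 can switch to B (1 → 11). Not NE.
(B, L, S): Agent 1 can switch to A (5 → 9). Not NE.
(B, L, T): Agent 1 can switch to A (0 → 3). Not NE.
(B, C, S): Agent 1 gets 6, best alternative 2; Agent 2 gets 12, best alternative 6; Agent 3 gets 12, best alternative 8. No profitable deviation — NE.
(B, C, T): Agent 1 can switch to A (7 → 9). Not NE.
(B, R, S): Agent 1 can switch to A (5 → 6). Not NE.
(B, R, T): Agent 2 can switch to L (1 → 9). Not NE.

The pure Nash equilibria are (A, R, S), (B, C, S).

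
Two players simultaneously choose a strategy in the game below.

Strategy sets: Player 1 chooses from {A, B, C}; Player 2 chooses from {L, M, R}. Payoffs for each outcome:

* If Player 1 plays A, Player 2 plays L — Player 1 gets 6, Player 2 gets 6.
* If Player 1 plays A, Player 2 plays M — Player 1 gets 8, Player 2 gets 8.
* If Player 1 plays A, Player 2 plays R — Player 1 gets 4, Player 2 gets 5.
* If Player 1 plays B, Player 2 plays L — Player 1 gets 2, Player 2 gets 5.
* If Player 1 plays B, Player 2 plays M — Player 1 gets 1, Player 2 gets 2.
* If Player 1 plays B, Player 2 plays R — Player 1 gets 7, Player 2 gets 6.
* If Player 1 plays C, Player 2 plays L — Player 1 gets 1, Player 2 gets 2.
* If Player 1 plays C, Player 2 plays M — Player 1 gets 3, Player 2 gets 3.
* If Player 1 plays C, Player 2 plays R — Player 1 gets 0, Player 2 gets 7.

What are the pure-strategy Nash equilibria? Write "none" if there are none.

(A, M); (B, R)

Mark each player's best response to every combination of opponents' strategies; a profile where every player is best-responding is a pure Nash equilibrium.
Player 1 against L: payoffs 6, 2, 1 → best response A.
Player 1 against M: payoffs 8, 1, 3 → best response A.
Player 1 against R: payoffs 4, 7, 0 → best response B.
Player 2 against A: payoffs 6, 8, 5 → best response M.
Player 2 against B: payoffs 5, 2, 6 → best response R.
Player 2 against C: payoffs 2, 3, 7 → best response R.
Mutual best responses: (A, M); (B, R).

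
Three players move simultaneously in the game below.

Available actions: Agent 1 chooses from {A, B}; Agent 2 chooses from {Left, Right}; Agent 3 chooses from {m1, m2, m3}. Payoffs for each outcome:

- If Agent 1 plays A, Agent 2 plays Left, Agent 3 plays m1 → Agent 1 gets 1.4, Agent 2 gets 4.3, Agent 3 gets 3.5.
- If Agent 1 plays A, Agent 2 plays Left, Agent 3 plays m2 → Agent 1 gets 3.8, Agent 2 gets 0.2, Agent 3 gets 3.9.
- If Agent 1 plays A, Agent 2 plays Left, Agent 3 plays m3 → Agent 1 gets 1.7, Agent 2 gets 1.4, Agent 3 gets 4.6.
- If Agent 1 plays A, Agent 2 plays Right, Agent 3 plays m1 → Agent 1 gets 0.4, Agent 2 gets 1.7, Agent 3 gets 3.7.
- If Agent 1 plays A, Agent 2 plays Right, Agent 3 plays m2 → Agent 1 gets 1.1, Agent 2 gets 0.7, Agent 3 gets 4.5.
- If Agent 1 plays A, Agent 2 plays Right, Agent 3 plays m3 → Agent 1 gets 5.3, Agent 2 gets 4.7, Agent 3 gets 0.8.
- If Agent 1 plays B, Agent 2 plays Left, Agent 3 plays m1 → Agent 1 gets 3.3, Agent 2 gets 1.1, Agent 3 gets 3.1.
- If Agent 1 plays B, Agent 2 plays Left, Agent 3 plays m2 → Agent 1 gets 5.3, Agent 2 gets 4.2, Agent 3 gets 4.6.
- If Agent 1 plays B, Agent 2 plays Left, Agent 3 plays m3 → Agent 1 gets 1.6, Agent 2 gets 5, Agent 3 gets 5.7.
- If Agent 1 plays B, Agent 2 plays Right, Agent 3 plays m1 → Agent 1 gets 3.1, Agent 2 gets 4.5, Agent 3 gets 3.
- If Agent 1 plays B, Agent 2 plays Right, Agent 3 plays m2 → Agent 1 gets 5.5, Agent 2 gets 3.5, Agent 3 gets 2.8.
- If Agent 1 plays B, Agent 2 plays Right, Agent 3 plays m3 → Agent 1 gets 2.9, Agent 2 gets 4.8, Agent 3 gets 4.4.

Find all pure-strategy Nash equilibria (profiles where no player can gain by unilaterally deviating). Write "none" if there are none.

For each player, find the best response to each opponent profile; mutual best responses are the pure NE.
Agent 1 against (Left, m1): payoffs 1.4, 3.3 → best response B.
Agent 1 against (Left, m2): payoffs 3.8, 5.3 → best response B.
Agent 1 against (Left, m3): payoffs 1.7, 1.6 → best response A.
Agent 1 against (Right, m1): payoffs 0.4, 3.1 → best response B.
Agent 1 against (Right, m2): payoffs 1.1, 5.5 → best response B.
Agent 1 against (Right, m3): payoffs 5.3, 2.9 → best response A.
Agent 2 against (A, m1): payoffs 4.3, 1.7 → best response Left.
Agent 2 against (A, m2): payoffs 0.2, 0.7 → best response Right.
Agent 2 against (A, m3): payoffs 1.4, 4.7 → best response Right.
Agent 2 against (B, m1): payoffs 1.1, 4.5 → best response Right.
Agent 2 against (B, m2): payoffs 4.2, 3.5 → best response Left.
Agent 2 against (B, m3): payoffs 5, 4.8 → best response Left.
Agent 3 against (A, Left): payoffs 3.5, 3.9, 4.6 → best response m3.
Agent 3 against (A, Right): payoffs 3.7, 4.5, 0.8 → best response m2.
Agent 3 against (B, Left): payoffs 3.1, 4.6, 5.7 → best response m3.
Agent 3 against (B, Right): payoffs 3, 2.8, 4.4 → best response m3.
No profile is a mutual best response for all players.

No pure-strategy Nash equilibrium.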